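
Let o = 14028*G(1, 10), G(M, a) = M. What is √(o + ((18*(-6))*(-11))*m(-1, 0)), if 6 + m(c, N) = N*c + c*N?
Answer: 10*√69 ≈ 83.066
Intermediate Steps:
m(c, N) = -6 + 2*N*c (m(c, N) = -6 + (N*c + c*N) = -6 + (N*c + N*c) = -6 + 2*N*c)
o = 14028 (o = 14028*1 = 14028)
√(o + ((18*(-6))*(-11))*m(-1, 0)) = √(14028 + ((18*(-6))*(-11))*(-6 + 2*0*(-1))) = √(14028 + (-108*(-11))*(-6 + 0)) = √(14028 + 1188*(-6)) = √(14028 - 7128) = √6900 = 10*√69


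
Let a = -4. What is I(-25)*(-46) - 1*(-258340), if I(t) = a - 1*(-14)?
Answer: 257880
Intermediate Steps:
I(t) = 10 (I(t) = -4 - 1*(-14) = -4 + 14 = 10)
I(-25)*(-46) - 1*(-258340) = 10*(-46) - 1*(-258340) = -460 + 258340 = 257880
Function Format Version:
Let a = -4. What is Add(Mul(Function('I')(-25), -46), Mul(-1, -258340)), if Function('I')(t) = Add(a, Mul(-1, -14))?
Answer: 257880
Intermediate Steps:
Function('I')(t) = 10 (Function('I')(t) = Add(-4, Mul(-1, -14)) = Add(-4, 14) = 10)
Add(Mul(Function('I')(-25), -46), Mul(-1, -258340)) = Add(Mul(10, -46), Mul(-1, -258340)) = Add(-460, 258340) = 257880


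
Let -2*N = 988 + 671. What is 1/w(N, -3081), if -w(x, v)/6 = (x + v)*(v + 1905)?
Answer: -1/27592488 ≈ -3.6242e-8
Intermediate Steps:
N = -1659/2 (N = -(988 + 671)/2 = -½*1659 = -1659/2 ≈ -829.50)
w(x, v) = -6*(1905 + v)*(v + x) (w(x, v) = -6*(x + v)*(v + 1905) = -6*(v + x)*(1905 + v) = -6*(1905 + v)*(v + x))
1/w(N, -3081) = 1/(-11430*(-3081) - 11430*(-1659/2) - 6*(-3081)² - 6*(-3081)*(-1659/2)) = 1/(35215830 + 9481185 - 6*9492561 - 15334137) = 1/(35215830 + 9481185 - 56955366 - 15334137) = 1/(-27592488) = -1/27592488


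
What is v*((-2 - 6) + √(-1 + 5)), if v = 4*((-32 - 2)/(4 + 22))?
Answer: 408/13 ≈ 31.385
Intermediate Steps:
v = -68/13 (v = 4*(-34/26) = 4*(-34*1/26) = 4*(-17/13) = -68/13 ≈ -5.2308)
v*((-2 - 6) + √(-1 + 5)) = -68*((-2 - 6) + √(-1 + 5))/13 = -68*(-8 + √4)/13 = -68*(-8 + 2)/13 = -68/13*(-6) = 408/13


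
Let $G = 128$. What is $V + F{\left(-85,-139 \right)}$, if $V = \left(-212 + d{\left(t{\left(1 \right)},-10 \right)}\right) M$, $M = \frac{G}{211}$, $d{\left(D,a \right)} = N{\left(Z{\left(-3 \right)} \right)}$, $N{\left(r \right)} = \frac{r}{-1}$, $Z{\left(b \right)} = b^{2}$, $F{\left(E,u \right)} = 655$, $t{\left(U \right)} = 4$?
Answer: $\frac{109917}{211} \approx 520.93$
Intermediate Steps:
$N{\left(r \right)} = - r$ ($N{\left(r \right)} = r \left(-1\right) = - r$)
$d{\left(D,a \right)} = -9$ ($d{\left(D,a \right)} = - \left(-3\right)^{2} = \left(-1\right) 9 = -9$)
$M = \frac{128}{211} \approx 0.60664$
$V = - \frac{28288}{211}$ ($V = \left(-212 - 9\right) \frac{128}{211} = \left(-221\right) \frac{128}{211} = - \frac{28288}{211} \approx -134.07$)
$V + F{\left(-85,-139 \right)} = - \frac{28288}{211} + 655 = \frac{109917}{211}$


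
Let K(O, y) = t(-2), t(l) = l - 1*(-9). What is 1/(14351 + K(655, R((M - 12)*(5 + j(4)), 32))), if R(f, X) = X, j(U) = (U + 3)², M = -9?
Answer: 1/14358 ≈ 6.9648e-5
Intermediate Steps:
j(U) = (3 + U)²
t(l) = 9 + l (t(l) = l + 9 = 9 + l)
K(O, y) = 7 (K(O, y) = 9 - 2 = 7)
1/(14351 + K(655, R((M - 12)*(5 + j(4)), 32))) = 1/(14351 + 7) = 1/14358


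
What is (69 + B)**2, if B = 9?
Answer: 6084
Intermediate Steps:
(69 + B)**2 = (69 + 9)**2 = 78**2 = 6084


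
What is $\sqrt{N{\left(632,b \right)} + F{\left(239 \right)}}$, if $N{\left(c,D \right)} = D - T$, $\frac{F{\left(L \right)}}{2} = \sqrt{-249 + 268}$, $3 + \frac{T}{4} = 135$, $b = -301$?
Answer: $\sqrt{-829 + 2 \sqrt{19}} \approx 28.641 i$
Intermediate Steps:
$T = 528$ ($T = -12 + 4 \cdot 135 = -12 + 540 = 528$)
$F{\left(L \right)} = 2 \sqrt{19}$ ($F{\left(L \right)} = 2 \sqrt{-249 + 268} = 2 \sqrt{19}$)
$N{\left(c,D \right)} = -528 + D$ ($N{\left(c,D \right)} = D - 528 = -528 + D$)
$\sqrt{N{\left(632,b \right)} + F{\left(239 \right)}} = \sqrt{\left(-528 - 301\right) + 2 \sqrt{19}} = \sqrt{-829 + 2 \sqrt{19}}$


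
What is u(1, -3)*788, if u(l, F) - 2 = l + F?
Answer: 0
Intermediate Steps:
u(l, F) = 2 + F + l (u(l, F) = 2 + (l + F) = 2 + (F + l) = 2 + F + l)
u(1, -3)*788 = (2 - 3 + 1)*788 = 0*788 = 0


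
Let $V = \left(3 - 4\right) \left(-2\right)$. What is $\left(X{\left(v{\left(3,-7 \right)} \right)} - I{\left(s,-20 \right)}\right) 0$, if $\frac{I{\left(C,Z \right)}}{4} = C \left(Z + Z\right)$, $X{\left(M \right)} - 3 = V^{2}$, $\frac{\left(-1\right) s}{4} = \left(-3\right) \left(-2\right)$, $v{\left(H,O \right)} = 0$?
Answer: $0$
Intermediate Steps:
$s = -24$ ($s = - 4 \left(\left(-3\right) \left(-2\right)\right) = \left(-4\right) 6 = -24$)
$V = 2$ ($V = \left(3 - 4\right) \left(-2\right) = \left(-1\right) \left(-2\right) = 2$)
$X{\left(M \right)} = 7$ ($X{\left(M \right)} = 3 + 2^{2} = 3 + 4 = 7$)
$I{\left(C,Z \right)} = 8 C Z$ ($I{\left(C,Z \right)} = 4 C \left(Z + Z\right) = 4 C 2 Z = 4 \cdot 2 C Z = 8 C Z$)
$\left(X{\left(v{\left(3,-7 \right)} \right)} - I{\left(s,-20 \right)}\right) 0 = \left(7 - 8 \left(-24\right) \left(-20\right)\right) 0 = \left(7 - 3840\right) 0 = \left(-3833\right) 0 = 0$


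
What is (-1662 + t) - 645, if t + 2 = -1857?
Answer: -4166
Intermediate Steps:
t = -1859 (t = -2 - 1857 = -1859)
(-1662 + t) - 645 = (-1662 - 1859) - 645 = -3521 - 645 = -4166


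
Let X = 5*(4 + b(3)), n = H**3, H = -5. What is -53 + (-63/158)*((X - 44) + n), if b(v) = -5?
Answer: 1294/79 ≈ 16.380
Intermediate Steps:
n = -125 (n = (-5)**3 = -125)
X = -5 (X = 5*(4 - 5) = 5*(-1) = -5)
-53 + (-63/158)*((X - 44) + n) = -53 + (-63/158)*((-5 - 44) - 125) = -53 + (-63*1/158)*(-49 - 125) = -53 - 63/158*(-174) = -53 + 5481/79 = 1294/79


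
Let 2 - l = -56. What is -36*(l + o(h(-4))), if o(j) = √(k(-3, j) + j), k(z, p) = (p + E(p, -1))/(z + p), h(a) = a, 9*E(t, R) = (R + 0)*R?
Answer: -2088 - 12*I*√31 ≈ -2088.0 - 66.813*I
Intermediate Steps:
l = 58 (l = 2 - 1*(-56) = 2 + 56 = 58)
E(t, R) = R²/9 (E(t, R) = ((R + 0)*R)/9 = (R*R)/9 = R²/9)
k(z, p) = (⅑ + p)/(p + z) (k(z, p) = (p + (⅑)*(-1)²)/(z + p) = (p + (⅑)*1)/(p + z) = (p + ⅑)/(p + z) = (⅑ + p)/(p + z))
o(j) = √(j + (⅑ + j)/(-3 + j)) (o(j) = √((⅑ + j)/(j - 3) + j) = √((⅑ + j)/(-3 + j) + j) = √(j + (⅑ + j)/(-3 + j)))
-36*(l + o(h(-4))) = -36*(58 + √((1 - 18*(-4) + 9*(-4)²)/(-3 - 4))/3) = -36*(58 + √((1 + 72 + 9*16)/(-7))/3) = -36*(58 + √(-(1 + 72 + 144)/7)/3) = -36*(58 + √(-⅐*217)/3) = -36*(58 + √(-31)/3) = -36*(58 + (I*√31)/3) = -36*(58 + I*√31/3) = -2088 - 12*I*√31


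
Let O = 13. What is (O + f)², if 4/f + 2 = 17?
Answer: 39601/225 ≈ 176.00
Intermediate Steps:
f = 4/15 (f = 4/(-2 + 17) = 4/15 ≈ 0.26667)
(O + f)² = (13 + 4/15)² = (199/15)² = 39601/225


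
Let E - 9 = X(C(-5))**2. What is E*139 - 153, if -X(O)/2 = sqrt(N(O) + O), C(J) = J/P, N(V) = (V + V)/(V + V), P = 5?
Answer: 1098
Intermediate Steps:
N(V) = 1 (N(V) = (2*V)/((2*V)) = (2*V)*(1/(2*V)) = 1)
C(J) = J/5
X(O) = -2*sqrt(1 + O)
E = 9 (E = 9 + (-2*sqrt(1 + (1/5)*(-5)))**2 = 9 + (-2*sqrt(1 - 1))**2 = 9 + (-2*sqrt(0))**2 = 9 + (-2*0)**2 = 9 + 0**2 = 9 + 0 = 9)
E*139 - 153 = 9*139 - 153 = 1251 - 153 = 1098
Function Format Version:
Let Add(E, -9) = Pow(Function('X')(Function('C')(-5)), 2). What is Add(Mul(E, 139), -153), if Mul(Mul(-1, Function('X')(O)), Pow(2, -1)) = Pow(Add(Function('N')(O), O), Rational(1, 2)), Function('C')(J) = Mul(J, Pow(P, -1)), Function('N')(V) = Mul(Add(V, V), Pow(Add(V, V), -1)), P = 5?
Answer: 1098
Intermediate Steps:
Function('N')(V) = 1 (Function('N')(V) = Mul(Mul(2, V), Pow(Mul(2, V), -1)) = Mul(Mul(2, V), Mul(Rational(1, 2), Pow(V, -1))) = 1)
Function('C')(J) = Mul(Rational(1, 5), J) (Function('C')(J) = Mul(J, Pow(5, -1)) = Mul(J, Rational(1, 5)) = Mul(Rational(1, 5), J))
Function('X')(O) = Mul(-2, Pow(Add(1, O), Rational(1, 2)))
E = 9 (E = Add(9, Pow(Mul(-2, Pow(Add(1, Mul(Rational(1, 5), -5)), Rational(1, 2))), 2)) = Add(9, Pow(Mul(-2, Pow(Add(1, -1), Rational(1, 2))), 2)) = Add(9, Pow(Mul(-2, Pow(0, Rational(1, 2))), 2)) = Add(9, Pow(Mul(-2, 0), 2)) = Add(9, Pow(0, 2)) = Add(9, 0) = 9)
Add(Mul(E, 139), -153) = Add(Mul(9, 139), -153) = Add(1251, -153) = 1098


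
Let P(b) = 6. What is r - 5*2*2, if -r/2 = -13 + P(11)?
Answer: -6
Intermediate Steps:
r = 14 (r = -2*(-13 + 6) = -2*(-7) = 14)
r - 5*2*2 = 14 - 5*2*2 = 14 - 10*2 = 14 - 1*20 = 14 - 20 = -6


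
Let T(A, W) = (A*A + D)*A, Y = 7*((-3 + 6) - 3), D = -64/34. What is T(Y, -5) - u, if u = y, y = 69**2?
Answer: -4761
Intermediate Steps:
D = -32/17 (D = -64*1/34 = -32/17 ≈ -1.8824)
y = 4761
Y = 0 (Y = 7*(3 - 3) = 7*0 = 0)
u = 4761
T(A, W) = A*(-32/17 + A**2) (T(A, W) = (A*A - 32/17)*A = (A**2 - 32/17)*A = (-32/17 + A**2)*A = A*(-32/17 + A**2))
T(Y, -5) - u = 0*(-32/17 + 0**2) - 1*4761 = 0*(-32/17 + 0) - 4761 = 0*(-32/17) - 4761 = 0 - 4761 = -4761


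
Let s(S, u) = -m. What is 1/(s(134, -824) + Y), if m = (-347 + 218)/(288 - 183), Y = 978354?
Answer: 35/34242433 ≈ 1.0221e-6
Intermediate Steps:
m = -43/35 (m = -129/105 = -129*1/105 = -43/35 ≈ -1.2286)
s(S, u) = 43/35 (s(S, u) = -1*(-43/35) = 43/35)
1/(s(134, -824) + Y) = 1/(43/35 + 978354) = 1/(34242433/35) = 35/34242433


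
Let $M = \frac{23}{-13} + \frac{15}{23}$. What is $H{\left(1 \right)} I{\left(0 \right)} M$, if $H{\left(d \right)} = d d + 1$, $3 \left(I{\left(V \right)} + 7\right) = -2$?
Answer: $\frac{668}{39} \approx 17.128$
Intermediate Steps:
$M = - \frac{334}{299}$ ($M = 23 \left(- \frac{1}{13}\right) + 15 \cdot \frac{1}{23} = - \frac{23}{13} + \frac{15}{23} = - \frac{334}{299} \approx -1.1171$)
$I{\left(V \right)} = - \frac{23}{3}$ ($I{\left(V \right)} = -7 + \frac{1}{3} \left(-2\right) = -7 - \frac{2}{3} = - \frac{23}{3}$)
$H{\left(d \right)} = 1 + d^{2}$ ($H{\left(d \right)} = d^{2} + 1 = 1 + d^{2}$)
$H{\left(1 \right)} I{\left(0 \right)} M = \left(1 + 1^{2}\right) \left(- \frac{23}{3}\right) \left(- \frac{334}{299}\right) = \left(1 + 1\right) \left(- \frac{23}{3}\right) \left(- \frac{334}{299}\right) = 2 \left(- \frac{23}{3}\right) \left(- \frac{334}{299}\right) = \left(- \frac{46}{3}\right) \left(- \frac{334}{299}\right) = \frac{668}{39}$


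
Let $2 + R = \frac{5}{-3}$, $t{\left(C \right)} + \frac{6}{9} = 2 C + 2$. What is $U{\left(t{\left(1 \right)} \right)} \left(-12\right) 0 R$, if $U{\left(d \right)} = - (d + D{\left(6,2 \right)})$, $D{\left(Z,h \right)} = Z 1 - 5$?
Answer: $0$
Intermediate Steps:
$t{\left(C \right)} = \frac{4}{3} + 2 C$ ($t{\left(C \right)} = - \frac{2}{3} + \left(2 C + 2\right) = - \frac{2}{3} + \left(2 + 2 C\right) = \frac{4}{3} + 2 C$)
$R = - \frac{11}{3}$ ($R = -2 + \frac{5}{-3} = -2 + 5 \left(- \frac{1}{3}\right) = -2 - \frac{5}{3} = - \frac{11}{3} \approx -3.6667$)
$D{\left(Z,h \right)} = -5 + Z$ ($D{\left(Z,h \right)} = Z - 5 = -5 + Z$)
$U{\left(d \right)} = -1 - d$ ($U{\left(d \right)} = - (d + \left(-5 + 6\right)) = - (d + 1) = - (1 + d) = -1 - d$)
$U{\left(t{\left(1 \right)} \right)} \left(-12\right) 0 R = \left(-1 - \left(\frac{4}{3} + 2 \cdot 1\right)\right) \left(-12\right) 0 \left(- \frac{11}{3}\right) = \left(-1 - \left(\frac{4}{3} + 2\right)\right) \left(-12\right) 0 = \left(-1 - \frac{10}{3}\right) \left(-12\right) 0 = \left(- \frac{13}{3}\right) \left(-12\right) 0 = 52 \cdot 0 = 0$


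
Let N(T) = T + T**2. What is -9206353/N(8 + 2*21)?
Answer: -9206353/2550 ≈ -3610.3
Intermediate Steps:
-9206353/N(8 + 2*21) = -9206353*1/((1 + (8 + 2*21))*(8 + 2*21)) = -9206353*1/((1 + (8 + 42))*(8 + 42)) = -9206353*1/(50*(1 + 50)) = -9206353/(50*51) = -9206353/2550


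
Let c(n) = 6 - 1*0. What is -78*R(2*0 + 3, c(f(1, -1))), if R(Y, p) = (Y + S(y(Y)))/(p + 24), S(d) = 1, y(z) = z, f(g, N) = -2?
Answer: -52/5 ≈ -10.400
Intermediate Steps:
c(n) = 6 (c(n) = 6 + 0 = 6)
R(Y, p) = (1 + Y)/(24 + p) (R(Y, p) = (Y + 1)/(p + 24) = (1 + Y)/(24 + p))
-78*R(2*0 + 3, c(f(1, -1))) = -78*(1 + (2*0 + 3))/(24 + 6) = -78*(1 + (0 + 3))/30 = -13*(1 + 3)/5 = -13*4/5 = -78*2/15 = -52/5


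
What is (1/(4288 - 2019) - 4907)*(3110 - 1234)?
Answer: -20887350232/2269 ≈ -9.2055e+6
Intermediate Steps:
(1/(4288 - 2019) - 4907)*(3110 - 1234) = (1/2269 - 4907)*1876 = -11133982/2269*1876 = -20887350232/2269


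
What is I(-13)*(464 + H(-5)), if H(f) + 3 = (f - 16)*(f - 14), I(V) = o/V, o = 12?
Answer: -10320/13 ≈ -793.85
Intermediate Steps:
I(V) = 12/V
H(f) = -3 + (-16 + f)*(-14 + f) (H(f) = -3 + (f - 16)*(f - 14) = -3 + (-16 + f)*(-14 + f))
I(-13)*(464 + H(-5)) = (12/(-13))*(464 + (221 + (-5)**2 - 30*(-5))) = (12*(-1/13))*(464 + (221 + 25 + 150)) = -12*(464 + 396)/13 = -12/13*860 = -10320/13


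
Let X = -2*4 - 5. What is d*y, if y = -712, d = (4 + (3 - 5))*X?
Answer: 18512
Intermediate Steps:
X = -13 (X = -8 - 5 = -13)
d = -26 (d = (4 + (3 - 5))*(-13) = (4 - 2)*(-13) = 2*(-13) = -26)
d*y = -26*(-712) = 18512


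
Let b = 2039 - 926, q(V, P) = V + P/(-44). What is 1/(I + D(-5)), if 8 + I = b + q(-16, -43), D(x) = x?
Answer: 44/47739 ≈ 0.00092168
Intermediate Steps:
q(V, P) = V - P/44 (q(V, P) = V + P*(-1/44) = V - P/44)
b = 1113
I = 47959/44 (I = -8 + (1113 + (-16 - 1/44*(-43))) = -8 + (1113 + (-16 + 43/44)) = -8 + (1113 - 661/44) = -8 + 48311/44 = 47959/44 ≈ 1090.0)
1/(I + D(-5)) = 1/(47959/44 - 5) = 1/(47739/44) = 44/47739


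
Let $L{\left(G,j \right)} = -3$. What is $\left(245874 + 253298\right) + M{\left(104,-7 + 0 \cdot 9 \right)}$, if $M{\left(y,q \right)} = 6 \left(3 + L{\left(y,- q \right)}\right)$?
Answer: $499172$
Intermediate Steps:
$M{\left(y,q \right)} = 0$ ($M{\left(y,q \right)} = 6 \left(3 - 3\right) = 6 \cdot 0 = 0$)
$\left(245874 + 253298\right) + M{\left(104,-7 + 0 \cdot 9 \right)} = \left(245874 + 253298\right) + 0 = 499172 + 0 = 499172$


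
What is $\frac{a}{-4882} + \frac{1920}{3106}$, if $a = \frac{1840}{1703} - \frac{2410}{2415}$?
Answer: $\frac{1927475720479}{3118178795277} \approx 0.61814$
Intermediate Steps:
$a = \frac{67874}{822549}$ ($a = 1840 \cdot \frac{1}{1703} - \frac{482}{483} = \frac{1840}{1703} - \frac{482}{483} = \frac{67874}{822549} \approx 0.082517$)
$\frac{a}{-4882} + \frac{1920}{3106} = \frac{67874}{822549 \left(-4882\right)} + \frac{1920}{3106} = \frac{67874}{822549} \left(- \frac{1}{4882}\right) + 1920 \cdot \frac{1}{3106} = - \frac{33937}{2007842109} + \frac{960}{1553} = \frac{1927475720479}{3118178795277}$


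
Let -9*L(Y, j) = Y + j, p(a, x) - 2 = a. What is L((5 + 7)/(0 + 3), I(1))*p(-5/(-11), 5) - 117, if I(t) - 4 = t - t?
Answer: -1311/11 ≈ -119.18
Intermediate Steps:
I(t) = 4 (I(t) = 4 + (t - t) = 4 + 0 = 4)
p(a, x) = 2 + a
L(Y, j) = -Y/9 - j/9 (L(Y, j) = -(Y + j)/9 = -Y/9 - j/9)
L((5 + 7)/(0 + 3), I(1))*p(-5/(-11), 5) - 117 = (-(5 + 7)/(9*(0 + 3)) - ⅑*4)*(2 - 5/(-11)) - 117 = (-4/(3*3) - 4/9)*(2 - 5*(-1/11)) - 117 = (-4/(3*3) - 4/9)*(2 + 5/11) - 117 = (-⅑*4 - 4/9)*(27/11) - 117 = (-4/9 - 4/9)*(27/11) - 117 = -8/9*27/11 - 117 = -24/11 - 117 = -1311/11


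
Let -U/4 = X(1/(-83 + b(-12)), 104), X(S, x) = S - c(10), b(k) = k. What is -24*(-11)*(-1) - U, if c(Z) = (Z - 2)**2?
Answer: -49404/95 ≈ -520.04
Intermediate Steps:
c(Z) = (-2 + Z)**2
X(S, x) = -64 + S (X(S, x) = S - (-2 + 10)**2 = S - 1*8**2 = S - 1*64 = S - 64 = -64 + S)
U = 24324/95 (U = -4*(-64 + 1/(-83 - 12)) = -4*(-64 + 1/(-95)) = -4*(-64 - 1/95) = -4*(-6081/95) = 24324/95 ≈ 256.04)
-24*(-11)*(-1) - U = -24*(-11)*(-1) - 1*24324/95 = 264*(-1) - 24324/95 = -264 - 24324/95 = -49404/95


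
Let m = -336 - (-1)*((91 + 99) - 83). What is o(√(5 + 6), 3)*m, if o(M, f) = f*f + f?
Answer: -2748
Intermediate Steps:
o(M, f) = f + f² (o(M, f) = f² + f = f + f²)
m = -229 (m = -336 - (-1)*(190 - 83) = -336 - (-1)*107 = -336 - 1*(-107) = -336 + 107 = -229)
o(√(5 + 6), 3)*m = (3*(1 + 3))*(-229) = (3*4)*(-229) = 12*(-229) = -2748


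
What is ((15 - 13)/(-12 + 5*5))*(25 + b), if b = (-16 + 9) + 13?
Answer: 62/13 ≈ 4.7692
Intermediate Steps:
b = 6 (b = -7 + 13 = 6)
((15 - 13)/(-12 + 5*5))*(25 + b) = ((15 - 13)/(-12 + 5*5))*(25 + 6) = (2/(-12 + 25))*31 = (2/13)*31 = 62/13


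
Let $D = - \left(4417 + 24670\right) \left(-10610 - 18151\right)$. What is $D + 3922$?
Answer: $836575129$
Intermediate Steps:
$D = 836571207$ ($D = - 29087 \left(-28761\right) = \left(-1\right) \left(-836571207\right) = 836571207$)
$D + 3922 = 836571207 + 3922 = 836575129$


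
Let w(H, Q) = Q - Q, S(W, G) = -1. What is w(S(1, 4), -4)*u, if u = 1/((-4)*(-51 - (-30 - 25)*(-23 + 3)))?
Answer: 0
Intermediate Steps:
w(H, Q) = 0
u = 1/4604 (u = -1/(4*(-51 - (-55)*(-20))) = -1/(4*(-51 - 1*1100)) = -1/(4*(-51 - 1100)) = -1/4/(-1151) = -1/4*(-1/1151) = 1/4604 ≈ 0.00021720)
w(S(1, 4), -4)*u = 0*(1/4604) = 0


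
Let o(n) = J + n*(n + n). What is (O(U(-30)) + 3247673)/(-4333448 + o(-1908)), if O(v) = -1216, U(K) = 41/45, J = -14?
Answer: 3246457/2947466 ≈ 1.1014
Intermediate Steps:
U(K) = 41/45 (U(K) = 41*(1/45) = 41/45)
o(n) = -14 + 2*n² (o(n) = -14 + n*(n + n) = -14 + n*(2*n) = -14 + 2*n²)
(O(U(-30)) + 3247673)/(-4333448 + o(-1908)) = (-1216 + 3247673)/(-4333448 + (-14 + 2*(-1908)²)) = 3246457/(-4333448 + (-14 + 2*3640464)) = 3246457/(-4333448 + (-14 + 7280928)) = 3246457/(-4333448 + 7280914) = 3246457/2947466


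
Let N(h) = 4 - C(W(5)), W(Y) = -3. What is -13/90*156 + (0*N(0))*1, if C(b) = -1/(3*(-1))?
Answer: -338/15 ≈ -22.533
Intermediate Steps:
C(b) = 1/3 (C(b) = -1/(-3) = -1*(-1/3) = 1/3)
N(h) = 11/3 (N(h) = 4 - 1*1/3 = 4 - 1/3 = 11/3)
-13/90*156 + (0*N(0))*1 = -13/90*156 + (0*(11/3))*1 = -13*1/90*156 + 0*1 = -13/90*156 + 0 = -338/15 + 0 = -338/15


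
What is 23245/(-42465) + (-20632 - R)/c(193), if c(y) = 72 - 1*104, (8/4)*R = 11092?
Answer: 111090493/135888 ≈ 817.51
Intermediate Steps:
R = 5546 (R = (1/2)*11092 = 5546)
c(y) = -32 (c(y) = 72 - 104 = -32)
23245/(-42465) + (-20632 - R)/c(193) = 23245/(-42465) + (-20632 - 1*5546)/(-32) = 23245*(-1/42465) + (-20632 - 5546)*(-1/32) = -4649/8493 - 26178*(-1/32) = -4649/8493 + 13089/16 = 111090493/135888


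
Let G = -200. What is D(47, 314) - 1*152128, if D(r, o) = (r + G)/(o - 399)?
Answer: -760631/5 ≈ -1.5213e+5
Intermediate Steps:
D(r, o) = (-200 + r)/(-399 + o) (D(r, o) = (r - 200)/(o - 399) = (-200 + r)/(-399 + o))
D(47, 314) - 1*152128 = (-200 + 47)/(-399 + 314) - 1*152128 = -153/(-85) - 152128 = -1/85*(-153) - 152128 = 9/5 - 152128 = -760631/5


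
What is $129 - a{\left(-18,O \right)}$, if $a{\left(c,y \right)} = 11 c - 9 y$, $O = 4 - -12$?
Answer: $471$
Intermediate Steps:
$O = 16$ ($O = 4 + 12 = 16$)
$a{\left(c,y \right)} = - 9 y + 11 c$
$129 - a{\left(-18,O \right)} = 129 - \left(\left(-9\right) 16 + 11 \left(-18\right)\right) = 129 - \left(-144 - 198\right) = 129 - -342 = 129 + 342 = 471$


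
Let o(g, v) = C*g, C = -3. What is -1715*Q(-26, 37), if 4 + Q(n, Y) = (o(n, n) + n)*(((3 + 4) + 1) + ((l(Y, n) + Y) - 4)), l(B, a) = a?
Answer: -1330840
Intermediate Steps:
o(g, v) = -3*g
Q(n, Y) = -4 - 2*n*(4 + Y + n) (Q(n, Y) = -4 + (-3*n + n)*(((3 + 4) + 1) + ((n + Y) - 4)) = -4 + (-2*n)*((7 + 1) + ((Y + n) - 4)) = -4 + (-2*n)*(8 + (-4 + Y + n)) = -4 + (-2*n)*(4 + Y + n) = -4 - 2*n*(4 + Y + n))
-1715*Q(-26, 37) = -1715*(-4 - 8*(-26) - 2*(-26)² - 2*37*(-26)) = -1715*(-4 + 208 - 2*676 + 1924) = -1715*(-4 + 208 - 1352 + 1924) = -1715*776 = -1330840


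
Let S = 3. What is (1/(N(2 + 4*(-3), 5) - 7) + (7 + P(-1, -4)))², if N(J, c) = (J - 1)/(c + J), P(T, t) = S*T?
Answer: 8281/576 ≈ 14.377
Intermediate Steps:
P(T, t) = 3*T
N(J, c) = (-1 + J)/(J + c)
(1/(N(2 + 4*(-3), 5) - 7) + (7 + P(-1, -4)))² = (1/((-1 + (2 + 4*(-3)))/((2 + 4*(-3)) + 5) - 7) + (7 + 3*(-1)))² = (1/((-1 + (2 - 12))/((2 - 12) + 5) - 7) + (7 - 3))² = (1/((-1 - 10)/(-10 + 5) - 7) + 4)² = (1/(-11/(-5) - 7) + 4)² = (1/(-⅕*(-11) - 7) + 4)² = (1/(11/5 - 7) + 4)² = (1/(-24/5) + 4)² = (-5/24 + 4)² = (91/24)² = 8281/576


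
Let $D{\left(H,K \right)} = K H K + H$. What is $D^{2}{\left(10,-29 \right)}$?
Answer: $70896400$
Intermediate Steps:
$D{\left(H,K \right)} = H + H K^{2}$ ($D{\left(H,K \right)} = H K K + H = H K^{2} + H = H + H K^{2}$)
$D^{2}{\left(10,-29 \right)} = \left(10 \left(1 + \left(-29\right)^{2}\right)\right)^{2} = \left(10 \left(1 + 841\right)\right)^{2} = \left(10 \cdot 842\right)^{2} = 8420^{2} = 70896400$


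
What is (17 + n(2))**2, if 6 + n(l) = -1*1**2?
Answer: 100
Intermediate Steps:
n(l) = -7 (n(l) = -6 - 1*1**2 = -6 - 1*1 = -6 - 1 = -7)
(17 + n(2))**2 = (17 - 7)**2 = 10**2 = 100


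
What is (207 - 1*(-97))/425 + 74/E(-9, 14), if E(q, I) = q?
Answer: -28714/3825 ≈ -7.5069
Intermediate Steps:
(207 - 1*(-97))/425 + 74/E(-9, 14) = (207 - 1*(-97))/425 + 74/(-9) = (207 + 97)*(1/425) + 74*(-1/9) = 304*(1/425) - 74/9 = 304/425 - 74/9 = -28714/3825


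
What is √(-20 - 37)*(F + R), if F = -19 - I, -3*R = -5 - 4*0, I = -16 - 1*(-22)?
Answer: -70*I*√57/3 ≈ -176.16*I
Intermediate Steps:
I = 6 (I = -16 + 22 = 6)
R = 5/3 (R = -(-5 - 4*0)/3 = -(-5 + 0)/3 = -⅓*(-5) = 5/3 ≈ 1.6667)
F = -25 (F = -19 - 1*6 = -19 - 6 = -25)
√(-20 - 37)*(F + R) = √(-20 - 37)*(-25 + 5/3) = √(-57)*(-70/3) = (I*√57)*(-70/3) = -70*I*√57/3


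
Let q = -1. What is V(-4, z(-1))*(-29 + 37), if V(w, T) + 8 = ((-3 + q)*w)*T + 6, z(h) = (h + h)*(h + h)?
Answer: 496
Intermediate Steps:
z(h) = 4*h**2 (z(h) = (2*h)*(2*h) = 4*h**2)
V(w, T) = -2 - 4*T*w (V(w, T) = -8 + (((-3 - 1)*w)*T + 6) = -8 + ((-4*w)*T + 6) = -8 + (-4*T*w + 6) = -8 + (6 - 4*T*w) = -2 - 4*T*w)
V(-4, z(-1))*(-29 + 37) = (-2 - 4*4*(-1)**2*(-4))*(-29 + 37) = (-2 - 4*4*1*(-4))*8 = (-2 - 4*4*(-4))*8 = (-2 + 64)*8 = 62*8 = 496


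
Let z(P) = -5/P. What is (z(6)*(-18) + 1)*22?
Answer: 352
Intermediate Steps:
(z(6)*(-18) + 1)*22 = (-5/6*(-18) + 1)*22 = (-5*⅙*(-18) + 1)*22 = (-⅚*(-18) + 1)*22 = (15 + 1)*22 = 16*22 = 352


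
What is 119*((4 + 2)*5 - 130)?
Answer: -11900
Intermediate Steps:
119*((4 + 2)*5 - 130) = 119*(6*5 - 130) = 119*(30 - 130) = 119*(-100) = -11900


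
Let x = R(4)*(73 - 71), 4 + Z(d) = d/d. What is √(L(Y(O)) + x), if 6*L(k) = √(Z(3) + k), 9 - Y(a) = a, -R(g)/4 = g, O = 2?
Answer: I*√285/3 ≈ 5.6273*I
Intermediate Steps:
Z(d) = -3 (Z(d) = -4 + d/d = -4 + 1 = -3)
R(g) = -4*g
Y(a) = 9 - a
L(k) = √(-3 + k)/6
x = -32 (x = (-4*4)*(73 - 71) = -16*2 = -32)
√(L(Y(O)) + x) = √(√(-3 + (9 - 1*2))/6 - 32) = √(√(-3 + (9 - 2))/6 - 32) = √(√(-3 + 7)/6 - 32) = √(√4/6 - 32) = √((⅙)*2 - 32) = √(⅓ - 32) = √(-95/3) = I*√285/3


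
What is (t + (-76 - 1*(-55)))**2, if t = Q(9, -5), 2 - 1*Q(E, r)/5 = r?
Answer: 196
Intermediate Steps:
Q(E, r) = 10 - 5*r
t = 35 (t = 10 - 5*(-5) = 10 + 25 = 35)
(t + (-76 - 1*(-55)))**2 = (35 + (-76 - 1*(-55)))**2 = (35 + (-76 + 55))**2 = (35 - 21)**2 = 14**2 = 196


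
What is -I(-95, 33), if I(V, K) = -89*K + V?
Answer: 3032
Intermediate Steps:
I(V, K) = V - 89*K
-I(-95, 33) = -(-95 - 89*33) = -(-95 - 2937) = -1*(-3032) = 3032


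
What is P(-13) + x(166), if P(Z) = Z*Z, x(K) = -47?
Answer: 122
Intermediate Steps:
P(Z) = Z²
P(-13) + x(166) = (-13)² - 47 = 169 - 47 = 122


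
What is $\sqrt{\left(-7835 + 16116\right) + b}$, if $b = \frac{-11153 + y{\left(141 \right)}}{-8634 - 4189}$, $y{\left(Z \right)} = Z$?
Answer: $\frac{5 \sqrt{54471219213}}{12823} \approx 91.005$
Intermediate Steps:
$b = \frac{11012}{12823}$ ($b = \frac{-11153 + 141}{-8634 - 4189} = - \frac{11012}{-12823} = \left(-11012\right) \left(- \frac{1}{12823}\right) = \frac{11012}{12823} \approx 0.85877$)
$\sqrt{\left(-7835 + 16116\right) + b} = \sqrt{\left(-7835 + 16116\right) + \frac{11012}{12823}} = \sqrt{8281 + \frac{11012}{12823}} = \sqrt{\frac{106198275}{12823}} = \frac{5 \sqrt{54471219213}}{12823}$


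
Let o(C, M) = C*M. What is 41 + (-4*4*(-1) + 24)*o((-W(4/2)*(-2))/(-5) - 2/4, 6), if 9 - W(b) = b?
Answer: -751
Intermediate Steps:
W(b) = 9 - b
41 + (-4*4*(-1) + 24)*o((-W(4/2)*(-2))/(-5) - 2/4, 6) = 41 + (-4*4*(-1) + 24)*(((-(9 - 4/2)*(-2))/(-5) - 2/4)*6) = 41 + (-16*(-1) + 24)*(((-(9 - 4/2)*(-2))*(-1/5) - 2*1/4)*6) = 41 + (16 + 24)*(((-(9 - 1*2)*(-2))*(-1/5) - 1/2)*6) = 41 + 40*(((-(9 - 2)*(-2))*(-1/5) - 1/2)*6) = 41 + 40*(((-1*7*(-2))*(-1/5) - 1/2)*6) = 41 + 40*((-7*(-2)*(-1/5) - 1/2)*6) = 41 + 40*((14*(-1/5) - 1/2)*6) = 41 + 40*((-14/5 - 1/2)*6) = 41 + 40*(-33/10*6) = 41 + 40*(-99/5) = 41 - 792 = -751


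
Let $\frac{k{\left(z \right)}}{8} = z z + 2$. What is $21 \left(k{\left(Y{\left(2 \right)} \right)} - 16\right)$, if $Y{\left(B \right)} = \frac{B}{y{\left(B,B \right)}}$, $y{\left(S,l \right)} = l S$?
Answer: $42$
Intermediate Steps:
$y{\left(S,l \right)} = S l$
$Y{\left(B \right)} = \frac{1}{B}$ ($Y{\left(B \right)} = \frac{B}{B B} = \frac{B}{B^{2}} = \frac{1}{B}$)
$k{\left(z \right)} = 16 + 8 z^{2}$ ($k{\left(z \right)} = 8 \left(z z + 2\right) = 8 \left(z^{2} + 2\right) = 8 \left(2 + z^{2}\right) = 16 + 8 z^{2}$)
$21 \left(k{\left(Y{\left(2 \right)} \right)} - 16\right) = 21 \left(\left(16 + 8 \left(\frac{1}{2}\right)^{2}\right) - 16\right) = 21 \left(\left(16 + \frac{8}{4}\right) - 16\right) = 21 \left(\left(16 + 8 \cdot \frac{1}{4}\right) - 16\right) = 21 \left(\left(16 + 2\right) - 16\right) = 21 \left(18 - 16\right) = 21 \cdot 2 = 42$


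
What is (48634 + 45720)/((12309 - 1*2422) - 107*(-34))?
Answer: 94354/13525 ≈ 6.9763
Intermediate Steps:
(48634 + 45720)/((12309 - 1*2422) - 107*(-34)) = 94354/((12309 - 2422) + 3638) = 94354/(9887 + 3638) = 94354/13525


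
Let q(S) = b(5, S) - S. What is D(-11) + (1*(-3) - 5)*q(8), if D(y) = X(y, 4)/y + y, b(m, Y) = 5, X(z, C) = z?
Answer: 14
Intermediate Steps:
q(S) = 5 - S
D(y) = 1 + y (D(y) = y/y + y = 1 + y)
D(-11) + (1*(-3) - 5)*q(8) = (1 - 11) + (1*(-3) - 5)*(5 - 1*8) = -10 + (-3 - 5)*(5 - 8) = -10 - 8*(-3) = -10 + 24 = 14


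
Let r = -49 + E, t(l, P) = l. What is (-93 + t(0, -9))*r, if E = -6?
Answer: 5115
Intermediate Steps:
r = -55 (r = -49 - 6 = -55)
(-93 + t(0, -9))*r = (-93 + 0)*(-55) = -93*(-55) = 5115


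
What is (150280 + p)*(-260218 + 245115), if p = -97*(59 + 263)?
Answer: -1797951738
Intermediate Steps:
p = -31234 (p = -97*322 = -31234)
(150280 + p)*(-260218 + 245115) = (150280 - 31234)*(-260218 + 245115) = 119046*(-15103) = -1797951738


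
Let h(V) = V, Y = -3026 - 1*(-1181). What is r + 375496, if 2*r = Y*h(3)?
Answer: 745457/2 ≈ 3.7273e+5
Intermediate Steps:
Y = -1845 (Y = -3026 + 1181 = -1845)
r = -5535/2 (r = (-1845*3)/2 = (1/2)*(-5535) = -5535/2 ≈ -2767.5)
r + 375496 = -5535/2 + 375496 = 745457/2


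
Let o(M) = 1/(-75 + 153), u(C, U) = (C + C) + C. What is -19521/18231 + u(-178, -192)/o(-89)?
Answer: -253125711/6077 ≈ -41653.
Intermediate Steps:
u(C, U) = 3*C (u(C, U) = 2*C + C = 3*C)
o(M) = 1/78
-19521/18231 + u(-178, -192)/o(-89) = -19521/18231 + (3*(-178))/(1/78) = -19521*1/18231 - 534*78 = -6507/6077 - 41652 = -253125711/6077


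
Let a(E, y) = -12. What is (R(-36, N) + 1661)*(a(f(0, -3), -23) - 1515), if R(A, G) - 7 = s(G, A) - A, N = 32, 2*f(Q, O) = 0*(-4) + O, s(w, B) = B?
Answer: -2547036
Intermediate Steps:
f(Q, O) = O/2 (f(Q, O) = (0*(-4) + O)/2 = (0 + O)/2 = O/2)
R(A, G) = 7 (R(A, G) = 7 + (A - A) = 7 + 0 = 7)
(R(-36, N) + 1661)*(a(f(0, -3), -23) - 1515) = (7 + 1661)*(-12 - 1515) = 1668*(-1527) = -2547036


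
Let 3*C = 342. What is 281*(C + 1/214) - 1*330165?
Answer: -63799753/214 ≈ -2.9813e+5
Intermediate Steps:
C = 114 (C = (⅓)*342 = 114)
281*(C + 1/214) - 1*330165 = 281*(114 + 1/214) - 1*330165 = 281*(114 + 1/214) - 330165 = 281*(24397/214) - 330165 = 6855557/214 - 330165 = -63799753/214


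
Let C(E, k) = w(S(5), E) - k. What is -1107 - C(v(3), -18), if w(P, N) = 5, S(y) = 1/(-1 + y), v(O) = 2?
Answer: -1130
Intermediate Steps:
C(E, k) = 5 - k
-1107 - C(v(3), -18) = -1107 - (5 - 1*(-18)) = -1107 - (5 + 18) = -1107 - 1*23 = -1107 - 23 = -1130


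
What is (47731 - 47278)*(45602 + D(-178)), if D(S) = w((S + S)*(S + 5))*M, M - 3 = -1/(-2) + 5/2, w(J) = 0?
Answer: 20657706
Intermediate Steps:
M = 6 (M = 3 + (-1/(-2) + 5/2) = 3 + (-1*(-½) + 5*(½)) = 3 + (½ + 5/2) = 3 + 3 = 6)
D(S) = 0 (D(S) = 0*6 = 0)
(47731 - 47278)*(45602 + D(-178)) = (47731 - 47278)*(45602 + 0) = 453*45602 = 20657706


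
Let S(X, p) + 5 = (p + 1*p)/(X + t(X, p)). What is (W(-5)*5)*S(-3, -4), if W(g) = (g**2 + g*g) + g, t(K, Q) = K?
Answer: -825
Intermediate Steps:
W(g) = g + 2*g**2 (W(g) = (g**2 + g**2) + g = 2*g**2 + g = g + 2*g**2)
S(X, p) = -5 + p/X (S(X, p) = -5 + (p + 1*p)/(X + X) = -5 + (p + p)/((2*X)) = -5 + (2*p)*(1/(2*X)) = -5 + p/X)
(W(-5)*5)*S(-3, -4) = (-5*(1 + 2*(-5))*5)*(-5 - 4/(-3)) = (-5*(1 - 10)*5)*(-5 - 4*(-1/3)) = (-5*(-9)*5)*(-5 + 4/3) = (45*5)*(-11/3) = 225*(-11/3) = -825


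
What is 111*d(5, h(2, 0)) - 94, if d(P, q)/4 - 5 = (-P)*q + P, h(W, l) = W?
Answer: -94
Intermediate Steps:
d(P, q) = 20 + 4*P - 4*P*q (d(P, q) = 20 + 4*((-P)*q + P) = 20 + 4*(-P*q + P) = 20 + 4*(P - P*q) = 20 + (4*P - 4*P*q) = 20 + 4*P - 4*P*q)
111*d(5, h(2, 0)) - 94 = 111*(20 + 4*5 - 4*5*2) - 94 = 111*(20 + 20 - 40) - 94 = 111*0 - 94 = 0 - 94 = -94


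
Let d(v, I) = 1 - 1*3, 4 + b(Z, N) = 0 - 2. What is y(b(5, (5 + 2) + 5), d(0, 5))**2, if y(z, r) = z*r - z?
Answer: 324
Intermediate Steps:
b(Z, N) = -6 (b(Z, N) = -4 + (0 - 2) = -4 - 2 = -6)
d(v, I) = -2 (d(v, I) = 1 - 3 = -2)
y(z, r) = -z + r*z (y(z, r) = r*z - z = -z + r*z)
y(b(5, (5 + 2) + 5), d(0, 5))**2 = (-6*(-1 - 2))**2 = (-6*(-3))**2 = 18**2 = 324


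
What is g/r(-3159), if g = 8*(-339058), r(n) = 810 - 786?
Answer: -339058/3 ≈ -1.1302e+5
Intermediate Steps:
r(n) = 24
g = -2712464
g/r(-3159) = -2712464/24 = -2712464*1/24 = -339058/3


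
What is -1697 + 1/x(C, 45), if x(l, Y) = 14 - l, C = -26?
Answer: -67879/40 ≈ -1697.0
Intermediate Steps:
-1697 + 1/x(C, 45) = -1697 + 1/(14 - 1*(-26)) = -1697 + 1/(14 + 26) = -1697 + 1/40 = -67879/40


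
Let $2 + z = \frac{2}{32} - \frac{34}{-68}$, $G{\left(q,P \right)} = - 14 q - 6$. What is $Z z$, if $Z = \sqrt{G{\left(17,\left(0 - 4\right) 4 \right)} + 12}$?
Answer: $- \frac{23 i \sqrt{58}}{8} \approx - 21.895 i$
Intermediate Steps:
$G{\left(q,P \right)} = -6 - 14 q$
$z = - \frac{23}{16}$ ($z = -2 + \left(\frac{2}{32} - \frac{34}{-68}\right) = -2 + \left(2 \cdot \frac{1}{32} - - \frac{1}{2}\right) = -2 + \left(\frac{1}{16} + \frac{1}{2}\right) = -2 + \frac{9}{16} = - \frac{23}{16} \approx -1.4375$)
$Z = 2 i \sqrt{58}$ ($Z = \sqrt{\left(-6 - 238\right) + 12} = \sqrt{-244 + 12} = \sqrt{-232} = 2 i \sqrt{58} \approx 15.232 i$)
$Z z = 2 i \sqrt{58} \left(- \frac{23}{16}\right) = - \frac{23 i \sqrt{58}}{8}$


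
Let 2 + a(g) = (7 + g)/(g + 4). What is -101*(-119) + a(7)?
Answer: 132201/11 ≈ 12018.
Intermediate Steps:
a(g) = -2 + (7 + g)/(4 + g) (a(g) = -2 + (7 + g)/(g + 4) = -2 + (7 + g)/(4 + g))
-101*(-119) + a(7) = -101*(-119) + (-1 - 1*7)/(4 + 7) = 12019 + (-1 - 7)/11 = 12019 + (1/11)*(-8) = 12019 - 8/11 = 132201/11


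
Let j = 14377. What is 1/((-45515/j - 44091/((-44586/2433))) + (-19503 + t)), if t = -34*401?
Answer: -71223658/2189000534797 ≈ -3.2537e-5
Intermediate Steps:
t = -13634
1/((-45515/j - 44091/((-44586/2433))) + (-19503 + t)) = 1/((-45515/14377 - 44091/((-44586/2433))) + (-19503 - 13634)) = 1/((-45515*1/14377 - 44091/((-44586*1/2433))) - 33137) = 1/((-45515/14377 - 44091/(-14862/811)) - 33137) = 1/((-45515/14377 - 44091*(-811/14862)) - 33137) = 1/((-45515/14377 + 11919267/4954) - 33137) = 1/(171137820349/71223658 - 33137) = 1/(-2189000534797/71223658) = -71223658/2189000534797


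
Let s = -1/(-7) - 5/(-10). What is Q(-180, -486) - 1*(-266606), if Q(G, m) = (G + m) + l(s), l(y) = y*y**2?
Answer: 729740089/2744 ≈ 2.6594e+5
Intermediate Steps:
s = 9/14 (s = -1*(-1/7) - 5*(-1/10) = 1/7 + 1/2 = 9/14 ≈ 0.64286)
l(y) = y**3
Q(G, m) = 729/2744 + G + m (Q(G, m) = (G + m) + (9/14)**3 = (G + m) + 729/2744 = 729/2744 + G + m)
Q(-180, -486) - 1*(-266606) = (729/2744 - 180 - 486) - 1*(-266606) = -1826775/2744 + 266606 = 729740089/2744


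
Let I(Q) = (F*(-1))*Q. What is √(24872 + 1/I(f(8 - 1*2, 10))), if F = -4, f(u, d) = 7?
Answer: √4874919/14 ≈ 157.71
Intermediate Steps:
I(Q) = 4*Q (I(Q) = (-4*(-1))*Q = 4*Q)
√(24872 + 1/I(f(8 - 1*2, 10))) = √(24872 + 1/(4*7)) = √(24872 + 1/28) = √(696417/28) = √4874919/14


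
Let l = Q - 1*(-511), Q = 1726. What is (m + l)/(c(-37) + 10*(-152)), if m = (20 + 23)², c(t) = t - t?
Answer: -2043/760 ≈ -2.6882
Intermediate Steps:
l = 2237 (l = 1726 - 1*(-511) = 1726 + 511 = 2237)
c(t) = 0
m = 1849 (m = 43² = 1849)
(m + l)/(c(-37) + 10*(-152)) = (1849 + 2237)/(0 + 10*(-152)) = 4086/(0 - 1520) = 4086/(-1520) = 4086*(-1/1520) = -2043/760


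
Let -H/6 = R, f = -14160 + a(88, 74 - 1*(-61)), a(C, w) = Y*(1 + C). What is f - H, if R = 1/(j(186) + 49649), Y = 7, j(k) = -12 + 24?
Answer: -672260951/49661 ≈ -13537.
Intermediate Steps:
j(k) = 12
a(C, w) = 7 + 7*C (a(C, w) = 7*(1 + C) = 7 + 7*C)
f = -13537 (f = -14160 + (7 + 7*88) = -14160 + (7 + 616) = -14160 + 623 = -13537)
R = 1/49661 (R = 1/(12 + 49649) = 1/49661 ≈ 2.0137e-5)
H = -6/49661 (H = -6*1/49661 = -6/49661 ≈ -0.00012082)
f - H = -13537 - 1*(-6/49661) = -13537 + 6/49661 = -672260951/49661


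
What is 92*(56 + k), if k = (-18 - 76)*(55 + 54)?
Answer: -937480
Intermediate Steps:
k = -10246 (k = -94*109 = -10246)
92*(56 + k) = 92*(56 - 10246) = 92*(-10190) = -937480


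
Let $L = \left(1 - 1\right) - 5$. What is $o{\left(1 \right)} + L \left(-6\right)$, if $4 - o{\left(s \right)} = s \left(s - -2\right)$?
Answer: $31$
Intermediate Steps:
$L = -5$ ($L = 0 - 5 = -5$)
$o{\left(s \right)} = 4 - s \left(2 + s\right)$ ($o{\left(s \right)} = 4 - s \left(s - -2\right) = 4 - s \left(s + 2\right) = 4 - s \left(2 + s\right)$)
$o{\left(1 \right)} + L \left(-6\right) = \left(4 - 1^{2} - 2\right) - -30 = \left(4 - 1 - 2\right) + 30 = 1 + 30 = 31$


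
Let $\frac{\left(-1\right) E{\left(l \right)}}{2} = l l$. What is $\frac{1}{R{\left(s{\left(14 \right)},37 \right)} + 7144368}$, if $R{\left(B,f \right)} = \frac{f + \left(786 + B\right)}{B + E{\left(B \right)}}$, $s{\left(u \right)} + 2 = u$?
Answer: $\frac{276}{1971844733} \approx 1.3997 \cdot 10^{-7}$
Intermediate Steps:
$s{\left(u \right)} = -2 + u$
$E{\left(l \right)} = - 2 l^{2}$ ($E{\left(l \right)} = - 2 l l = - 2 l^{2}$)
$R{\left(B,f \right)} = \frac{786 + B + f}{B - 2 B^{2}}$ ($R{\left(B,f \right)} = \frac{f + \left(786 + B\right)}{B - 2 B^{2}} = \frac{786 + B + f}{B - 2 B^{2}}$)
$\frac{1}{R{\left(s{\left(14 \right)},37 \right)} + 7144368} = \frac{1}{\frac{-786 - \left(-2 + 14\right) - 37}{\left(-2 + 14\right) \left(-1 + 2 \left(-2 + 14\right)\right)} + 7144368} = \frac{1}{\frac{-786 - 12 - 37}{12 \left(-1 + 2 \cdot 12\right)} + 7144368} = \frac{1}{\frac{-786 - 12 - 37}{12 \left(-1 + 24\right)} + 7144368} = \frac{1}{\frac{1}{12} \cdot \frac{1}{23} \left(-835\right) + 7144368} = \frac{1}{- \frac{835}{276} + 7144368} = \frac{1}{\frac{1971844733}{276}} = \frac{276}{1971844733}$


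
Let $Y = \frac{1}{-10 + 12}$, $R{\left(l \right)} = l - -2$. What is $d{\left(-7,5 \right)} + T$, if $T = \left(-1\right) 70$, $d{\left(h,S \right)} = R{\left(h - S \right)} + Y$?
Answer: $- \frac{159}{2} \approx -79.5$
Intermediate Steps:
$R{\left(l \right)} = 2 + l$ ($R{\left(l \right)} = l + 2 = 2 + l$)
$Y = \frac{1}{2} \approx 0.5$
$d{\left(h,S \right)} = \frac{5}{2} + h - S$ ($d{\left(h,S \right)} = \left(2 - \left(S - h\right)\right) + \frac{1}{2} = \left(2 + h - S\right) + \frac{1}{2} = \frac{5}{2} + h - S$)
$T = -70$
$d{\left(-7,5 \right)} + T = \left(\frac{5}{2} - 7 - 5\right) - 70 = - \frac{19}{2} - 70 = - \frac{159}{2}$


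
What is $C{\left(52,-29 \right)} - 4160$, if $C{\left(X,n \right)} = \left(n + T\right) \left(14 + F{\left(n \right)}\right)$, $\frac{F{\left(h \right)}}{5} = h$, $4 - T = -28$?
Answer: $-4553$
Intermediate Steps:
$T = 32$ ($T = 4 - -28 = 4 + 28 = 32$)
$F{\left(h \right)} = 5 h$
$C{\left(X,n \right)} = \left(14 + 5 n\right) \left(32 + n\right)$ ($C{\left(X,n \right)} = \left(n + 32\right) \left(14 + 5 n\right) = \left(32 + n\right) \left(14 + 5 n\right) = \left(14 + 5 n\right) \left(32 + n\right)$)
$C{\left(52,-29 \right)} - 4160 = \left(448 + 5 \left(-29\right)^{2} + 174 \left(-29\right)\right) - 4160 = \left(448 + 5 \cdot 841 - 5046\right) - 4160 = \left(448 + 4205 - 5046\right) - 4160 = -393 - 4160 = -4553$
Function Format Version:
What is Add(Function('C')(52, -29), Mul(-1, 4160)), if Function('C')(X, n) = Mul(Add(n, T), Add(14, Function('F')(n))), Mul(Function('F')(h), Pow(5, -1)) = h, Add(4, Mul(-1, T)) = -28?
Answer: -4553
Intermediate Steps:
T = 32 (T = Add(4, Mul(-1, -28)) = Add(4, 28) = 32)
Function('F')(h) = Mul(5, h)
Function('C')(X, n) = Mul(Add(14, Mul(5, n)), Add(32, n)) (Function('C')(X, n) = Mul(Add(n, 32), Add(14, Mul(5, n))) = Mul(Add(32, n), Add(14, Mul(5, n))) = Mul(Add(14, Mul(5, n)), Add(32, n)))
Add(Function('C')(52, -29), Mul(-1, 4160)) = Add(Add(448, Mul(5, Pow(-29, 2)), Mul(174, -29)), Mul(-1, 4160)) = Add(Add(448, Mul(5, 841), -5046), -4160) = Add(Add(448, 4205, -5046), -4160) = Add(-393, -4160) = -4553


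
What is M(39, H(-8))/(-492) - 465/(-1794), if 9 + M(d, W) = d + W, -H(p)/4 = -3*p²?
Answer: -16706/12259 ≈ -1.3628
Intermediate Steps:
H(p) = 12*p² (H(p) = -(-12)*p² = 12*p²)
M(d, W) = -9 + W + d (M(d, W) = -9 + (d + W) = -9 + (W + d) = -9 + W + d)
M(39, H(-8))/(-492) - 465/(-1794) = (-9 + 12*(-8)² + 39)/(-492) - 465/(-1794) = (-9 + 12*64 + 39)*(-1/492) - 465*(-1/1794) = (-9 + 768 + 39)*(-1/492) + 155/598 = 798*(-1/492) + 155/598 = -133/82 + 155/598 = -16706/12259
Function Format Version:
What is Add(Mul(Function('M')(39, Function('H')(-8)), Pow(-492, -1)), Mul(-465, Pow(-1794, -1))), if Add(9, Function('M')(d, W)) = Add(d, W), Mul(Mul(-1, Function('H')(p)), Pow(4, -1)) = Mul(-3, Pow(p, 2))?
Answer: Rational(-16706, 12259) ≈ -1.3628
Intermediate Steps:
Function('H')(p) = Mul(12, Pow(p, 2)) (Function('H')(p) = Mul(-4, Mul(-3, Pow(p, 2))) = Mul(12, Pow(p, 2)))
Function('M')(d, W) = Add(-9, W, d) (Function('M')(d, W) = Add(-9, Add(d, W)) = Add(-9, Add(W, d)) = Add(-9, W, d))
Add(Mul(Function('M')(39, Function('H')(-8)), Pow(-492, -1)), Mul(-465, Pow(-1794, -1))) = Add(Mul(Add(-9, Mul(12, Pow(-8, 2)), 39), Pow(-492, -1)), Mul(-465, Pow(-1794, -1))) = Add(Mul(Add(-9, Mul(12, 64), 39), Rational(-1, 492)), Mul(-465, Rational(-1, 1794))) = Add(Mul(Add(-9, 768, 39), Rational(-1, 492)), Rational(155, 598)) = Add(Mul(798, Rational(-1, 492)), Rational(155, 598)) = Add(Rational(-133, 82), Rational(155, 598)) = Rational(-16706, 12259)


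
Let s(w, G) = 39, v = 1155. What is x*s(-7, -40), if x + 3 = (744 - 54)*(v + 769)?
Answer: 51774723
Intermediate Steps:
x = 1327557 (x = -3 + (744 - 54)*(1155 + 769) = -3 + 690*1924 = -3 + 1327560 = 1327557)
x*s(-7, -40) = 1327557*39 = 51774723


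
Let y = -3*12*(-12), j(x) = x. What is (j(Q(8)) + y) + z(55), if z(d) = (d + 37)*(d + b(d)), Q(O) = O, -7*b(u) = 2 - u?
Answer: 43376/7 ≈ 6196.6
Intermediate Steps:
b(u) = -2/7 + u/7 (b(u) = -(2 - u)/7 = -2/7 + u/7)
z(d) = (37 + d)*(-2/7 + 8*d/7) (z(d) = (d + 37)*(d + (-2/7 + d/7)) = (37 + d)*(-2/7 + 8*d/7))
y = 432 (y = -36*(-12) = 432)
(j(Q(8)) + y) + z(55) = (8 + 432) + (-74/7 + 42*55 + (8/7)*55²) = 440 + (-74/7 + 2310 + (8/7)*3025) = 440 + (-74/7 + 2310 + 24200/7) = 440 + 40296/7 = 43376/7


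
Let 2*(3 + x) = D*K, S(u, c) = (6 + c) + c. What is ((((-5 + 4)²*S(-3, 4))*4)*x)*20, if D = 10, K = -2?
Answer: -14560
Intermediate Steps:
S(u, c) = 6 + 2*c
x = -13 (x = -3 + (10*(-2))/2 = -3 + (½)*(-20) = -3 - 10 = -13)
((((-5 + 4)²*S(-3, 4))*4)*x)*20 = ((((-5 + 4)²*(6 + 2*4))*4)*(-13))*20 = ((((-1)²*(6 + 8))*4)*(-13))*20 = (((1*14)*4)*(-13))*20 = ((14*4)*(-13))*20 = (56*(-13))*20 = -728*20 = -14560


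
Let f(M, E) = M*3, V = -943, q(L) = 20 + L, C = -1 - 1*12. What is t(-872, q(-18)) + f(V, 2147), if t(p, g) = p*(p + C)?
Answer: 768891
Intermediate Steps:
C = -13 (C = -1 - 12 = -13)
f(M, E) = 3*M
t(p, g) = p*(-13 + p) (t(p, g) = p*(p - 13) = p*(-13 + p))
t(-872, q(-18)) + f(V, 2147) = -872*(-13 - 872) + 3*(-943) = -872*(-885) - 2829 = 771720 - 2829 = 768891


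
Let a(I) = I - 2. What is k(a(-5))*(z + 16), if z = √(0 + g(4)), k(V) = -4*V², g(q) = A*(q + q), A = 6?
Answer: -3136 - 784*√3 ≈ -4493.9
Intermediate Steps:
g(q) = 12*q (g(q) = 6*(q + q) = 6*(2*q) = 12*q)
a(I) = -2 + I
z = 4*√3 (z = √(0 + 12*4) = √(0 + 48) = √48 = 4*√3 ≈ 6.9282)
k(a(-5))*(z + 16) = (-4*(-2 - 5)²)*(4*√3 + 16) = (-4*(-7)²)*(16 + 4*√3) = (-4*49)*(16 + 4*√3) = -196*(16 + 4*√3) = -3136 - 784*√3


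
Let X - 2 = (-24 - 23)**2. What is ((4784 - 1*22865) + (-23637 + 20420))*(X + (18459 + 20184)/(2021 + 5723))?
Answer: -16613046993/352 ≈ -4.7196e+7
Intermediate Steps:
X = 2211 (X = 2 + (-24 - 23)**2 = 2 + (-47)**2 = 2 + 2209 = 2211)
((4784 - 1*22865) + (-23637 + 20420))*(X + (18459 + 20184)/(2021 + 5723)) = ((4784 - 1*22865) + (-23637 + 20420))*(2211 + (18459 + 20184)/(2021 + 5723)) = ((4784 - 22865) - 3217)*(2211 + 38643/7744) = (-18081 - 3217)*(2211 + 38643*(1/7744)) = -21298*(2211 + 3513/704) = -21298*1560057/704 = -16613046993/352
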